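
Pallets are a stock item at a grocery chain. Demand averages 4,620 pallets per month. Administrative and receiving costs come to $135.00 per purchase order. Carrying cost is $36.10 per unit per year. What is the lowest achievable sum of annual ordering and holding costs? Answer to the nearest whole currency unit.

TC* ≈ $23,246

Annual demand D = 4,620 × 12 = 55,440.
Q* = √(2DS/H) = √(2 × 55,440 × 135 / 36.1) ≈ 643.93.
At the optimum the two cost components are equal, so total cost = 2·(Q*/2)H = Q*·H.
Minimum total = √(2DSH) = √(2 × 55,440 × 135 × 36.1) ≈ 23245.939.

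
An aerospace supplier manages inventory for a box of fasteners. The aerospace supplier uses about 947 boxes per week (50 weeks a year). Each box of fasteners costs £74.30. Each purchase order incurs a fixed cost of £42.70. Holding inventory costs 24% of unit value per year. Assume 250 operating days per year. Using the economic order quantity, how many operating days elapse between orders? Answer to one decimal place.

T ≈ 2.5 days

Annual demand D = 947 × 50 = 47,350.
Holding cost H = 0.24 × £74.30 = £17.8320 per unit per year.
EOQ = √(2DS/H) = √(2 × 47,350 × 42.7 / 17.832) ≈ 476.20.
Cycle time = Q*/D × 250 = 476.20 / 47,350 × 250 ≈ 2.514 days.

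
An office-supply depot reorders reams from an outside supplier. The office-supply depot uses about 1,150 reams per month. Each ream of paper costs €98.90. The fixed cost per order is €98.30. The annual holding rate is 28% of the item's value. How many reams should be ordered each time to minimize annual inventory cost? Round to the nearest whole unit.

Annual demand D = 1,150 × 12 = 13,800.
Holding cost H = 0.28 × €98.90 = €27.6920 per unit per year.
EOQ = √(2DS / H) = √(2 × 13,800 × 98.3 / 27.692).
= √(2,713,080 / 27.692) = √97,973.4219 ≈ 313.007.

Q* ≈ 313 reams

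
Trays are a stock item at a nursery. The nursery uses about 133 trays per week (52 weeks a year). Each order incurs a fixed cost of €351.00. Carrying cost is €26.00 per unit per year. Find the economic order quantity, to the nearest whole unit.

Annual demand D = 133 × 52 = 6,916.
EOQ = √(2DS / H) = √(2 × 6,916 × 351 / 26).
= √(4,855,032 / 26) = √186,732 ≈ 432.125.

Q* ≈ 432 trays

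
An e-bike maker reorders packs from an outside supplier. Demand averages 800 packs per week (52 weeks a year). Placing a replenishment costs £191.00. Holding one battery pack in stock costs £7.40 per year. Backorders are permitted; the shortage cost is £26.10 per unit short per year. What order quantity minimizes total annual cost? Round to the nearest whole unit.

Annual demand D = 800 × 52 = 41,600.
With planned backorders, Q* = √(2DS/H) · √((H+B)/B).
√(2DS/H) = √(2 × 41,600 × 191 / 7.4) = 1465.421.
√((H+B)/B) = √((7.4+26.1)/26.1) = 1.1329.
Q* ≈ 1660.216.

Q* ≈ 1,660 packs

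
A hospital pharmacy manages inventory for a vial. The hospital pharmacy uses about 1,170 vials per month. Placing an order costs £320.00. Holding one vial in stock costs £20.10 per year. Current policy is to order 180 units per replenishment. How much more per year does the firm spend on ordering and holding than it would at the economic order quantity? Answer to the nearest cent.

Extra cost ≈ £13,329.86 per year

Annual demand D = 1,170 × 12 = 14,040.
EOQ = √(2DS/H) = √(2 × 14,040 × 320 / 20.1) ≈ 668.61.
Cost at Q* = (D/Q*)S + (Q*/2)H = √(2DSH) ≈ £13,439.14.
Cost at Q = 180: (14,040/180)×320 + (180/2)×20.1 = £24,960.00 + £1,809.00 = £26,769.00.
Excess = £26,769.00 − £13,439.14 = £13,329.86.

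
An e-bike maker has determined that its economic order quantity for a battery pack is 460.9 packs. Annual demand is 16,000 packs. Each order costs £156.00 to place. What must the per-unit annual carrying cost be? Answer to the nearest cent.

H ≈ £23.50

Squaring Q* = √(2DS/H) gives Q*² = 2DS/H.
From Q* = √(2DS/H): H = 2DS / Q*² = 2 × 16,000 × 156 / 460.9² = 23.4996.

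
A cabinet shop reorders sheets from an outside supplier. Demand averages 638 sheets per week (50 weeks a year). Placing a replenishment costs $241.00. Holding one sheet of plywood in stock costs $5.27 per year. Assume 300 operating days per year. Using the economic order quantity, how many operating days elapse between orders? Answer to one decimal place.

Annual demand D = 638 × 50 = 31,900.
EOQ = √(2DS/H) = √(2 × 31,900 × 241 / 5.27) ≈ 1708.10.
Cycle time = Q*/D × 300 = 1708.10 / 31,900 × 300 ≈ 16.064 days.

T ≈ 16.1 days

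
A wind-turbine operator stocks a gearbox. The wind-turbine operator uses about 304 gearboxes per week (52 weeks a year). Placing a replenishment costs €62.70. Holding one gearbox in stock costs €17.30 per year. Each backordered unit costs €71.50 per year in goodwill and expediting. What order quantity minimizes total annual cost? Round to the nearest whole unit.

Annual demand D = 304 × 52 = 15,808.
With planned backorders, Q* = √(2DS/H) · √((H+B)/B).
√(2DS/H) = √(2 × 15,808 × 62.7 / 17.3) = 338.504.
√((H+B)/B) = √((17.3+71.5)/71.5) = 1.1144.
Q* ≈ 377.240.

Q* ≈ 377 gearboxes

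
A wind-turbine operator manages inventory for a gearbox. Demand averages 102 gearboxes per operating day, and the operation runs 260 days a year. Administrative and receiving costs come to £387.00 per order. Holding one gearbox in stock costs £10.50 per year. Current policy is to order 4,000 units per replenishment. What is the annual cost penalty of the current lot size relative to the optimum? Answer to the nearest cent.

Extra cost ≈ £8,884.94 per year

Annual demand D = 102 × 260 = 26,520.
EOQ = √(2DS/H) = √(2 × 26,520 × 387 / 10.5) ≈ 1398.18.
Cost at Q* = (D/Q*)S + (Q*/2)H = √(2DSH) ≈ £14,680.87.
Cost at Q = 4,000: (26,520/4,000)×387 + (4,000/2)×10.5 = £2,565.81 + £21,000.00 = £23,565.81.
Excess = £23,565.81 − £14,680.87 = £8,884.94.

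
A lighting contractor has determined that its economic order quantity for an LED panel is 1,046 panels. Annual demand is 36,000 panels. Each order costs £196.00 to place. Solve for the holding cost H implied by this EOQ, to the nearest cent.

The basic EOQ model gives Q* = √(2DS/H); rearrange for the unknown.
From Q* = √(2DS/H): H = 2DS / Q*² = 2 × 36,000 × 196 / 1,046² = 12.8981.

H ≈ £12.90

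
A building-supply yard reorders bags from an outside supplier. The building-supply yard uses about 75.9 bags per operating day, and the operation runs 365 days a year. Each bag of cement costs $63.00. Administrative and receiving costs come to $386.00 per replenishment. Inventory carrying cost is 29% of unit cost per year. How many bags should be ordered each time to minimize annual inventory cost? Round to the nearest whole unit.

Annual demand D = 75.9 × 365 = 27,703.5.
Holding cost H = 0.29 × $63.00 = $18.2700 per unit per year.
EOQ = √(2DS / H) = √(2 × 27,703.5 × 386 / 18.27).
= √(21,387,102 / 18.27) = √1,170,613.1363 ≈ 1081.949.

Q* ≈ 1,082 bags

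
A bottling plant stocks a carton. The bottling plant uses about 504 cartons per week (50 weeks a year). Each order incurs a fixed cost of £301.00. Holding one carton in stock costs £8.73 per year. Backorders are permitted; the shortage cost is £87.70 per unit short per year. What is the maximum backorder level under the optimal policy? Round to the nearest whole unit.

S* ≈ 125 cartons

Annual demand D = 504 × 50 = 25,200.
With planned backorders, Q* = √(2DS/H) · √((H+B)/B).
√(2DS/H) = √(2 × 25,200 × 301 / 8.73) = 1318.231.
√((H+B)/B) = √((8.73+87.7)/87.7) = 1.0486.
Q* ≈ 1382.285.
S* = Q* · H/(H+B) = 1382.285 × 8.73/96.43 ≈ 125.141.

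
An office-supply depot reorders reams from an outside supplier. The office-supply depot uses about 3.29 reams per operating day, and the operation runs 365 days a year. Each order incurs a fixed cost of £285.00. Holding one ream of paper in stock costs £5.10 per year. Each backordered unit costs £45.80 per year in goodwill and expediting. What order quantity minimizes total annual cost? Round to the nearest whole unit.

Q* ≈ 386 reams

Annual demand D = 3.29 × 365 = 1,200.85.
With planned backorders, Q* = √(2DS/H) · √((H+B)/B).
√(2DS/H) = √(2 × 1,200.85 × 285 / 5.1) = 366.350.
√((H+B)/B) = √((5.1+45.8)/45.8) = 1.0542.
Q* ≈ 386.209.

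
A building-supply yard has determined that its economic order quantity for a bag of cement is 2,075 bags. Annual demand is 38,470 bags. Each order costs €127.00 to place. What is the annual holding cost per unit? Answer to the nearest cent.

The basic EOQ model gives Q* = √(2DS/H); rearrange for the unknown.
From Q* = √(2DS/H): H = 2DS / Q*² = 2 × 38,470 × 127 / 2,075² = 2.2694.

H ≈ €2.27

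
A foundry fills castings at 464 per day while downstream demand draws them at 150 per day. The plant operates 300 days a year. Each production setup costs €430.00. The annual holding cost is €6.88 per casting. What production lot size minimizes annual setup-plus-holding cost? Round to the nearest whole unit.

Q* ≈ 2,883 castings

Annual demand D = 150 × 300 = 45,000.
Production build-up factor (1 − d/p) = 1 − 150/464 = 0.6767.
Q* = √(2DS / (H(1 − d/p))) = √(2 × 45,000 × 430 / (6.88 × 0.6767)).
= √(38,700,000 / 4.6559) ≈ 2883.072.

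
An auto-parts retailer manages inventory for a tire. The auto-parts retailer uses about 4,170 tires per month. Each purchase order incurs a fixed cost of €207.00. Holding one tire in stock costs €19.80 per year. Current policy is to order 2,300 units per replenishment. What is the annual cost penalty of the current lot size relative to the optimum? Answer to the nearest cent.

Annual demand D = 4,170 × 12 = 50,040.
EOQ = √(2DS/H) = √(2 × 50,040 × 207 / 19.8) ≈ 1022.88.
Cost at Q* = (D/Q*)S + (Q*/2)H = √(2DSH) ≈ €20,253.10.
Cost at Q = 2,300: (50,040/2,300)×207 + (2,300/2)×19.8 = €4,503.60 + €22,770.00 = €27,273.60.
Excess = €27,273.60 − €20,253.10 = €7,020.50.

Extra cost ≈ €7,020.50 per year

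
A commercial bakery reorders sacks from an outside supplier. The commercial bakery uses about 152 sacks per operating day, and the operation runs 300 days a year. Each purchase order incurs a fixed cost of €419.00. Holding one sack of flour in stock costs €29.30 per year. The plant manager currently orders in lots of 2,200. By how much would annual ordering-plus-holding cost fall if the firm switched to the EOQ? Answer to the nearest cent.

Extra cost ≈ €7,453.78 per year

Annual demand D = 152 × 300 = 45,600.
EOQ = √(2DS/H) = √(2 × 45,600 × 419 / 29.3) ≈ 1142.01.
Cost at Q* = (D/Q*)S + (Q*/2)H = √(2DSH) ≈ €33,460.95.
Cost at Q = 2,200: (45,600/2,200)×419 + (2,200/2)×29.3 = €8,684.73 + €32,230.00 = €40,914.73.
Excess = €40,914.73 − €33,460.95 = €7,453.78.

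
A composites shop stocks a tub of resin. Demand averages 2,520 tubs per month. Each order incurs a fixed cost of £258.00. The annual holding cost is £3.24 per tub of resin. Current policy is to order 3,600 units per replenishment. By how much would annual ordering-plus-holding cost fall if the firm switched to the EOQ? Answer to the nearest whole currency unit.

Extra cost ≈ £889 per year

Annual demand D = 2,520 × 12 = 30,240.
EOQ = √(2DS/H) = √(2 × 30,240 × 258 / 3.24) ≈ 2194.54.
Cost at Q* = (D/Q*)S + (Q*/2)H = √(2DSH) ≈ £7,110.31.
Cost at Q = 3,600: (30,240/3,600)×258 + (3,600/2)×3.24 = £2,167.20 + £5,832.00 = £7,999.20.
Excess = £7,999.20 − £7,110.31 = £888.89.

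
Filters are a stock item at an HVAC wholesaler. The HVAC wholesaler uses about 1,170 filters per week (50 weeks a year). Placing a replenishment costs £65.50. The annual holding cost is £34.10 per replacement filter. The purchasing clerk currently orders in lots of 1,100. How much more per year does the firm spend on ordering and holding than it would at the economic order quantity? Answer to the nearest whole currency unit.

Annual demand D = 1,170 × 50 = 58,500.
EOQ = √(2DS/H) = √(2 × 58,500 × 65.5 / 34.1) ≈ 474.06.
Cost at Q* = (D/Q*)S + (Q*/2)H = √(2DSH) ≈ £16,165.56.
Cost at Q = 1,100: (58,500/1,100)×65.5 + (1,100/2)×34.1 = £3,483.41 + £18,755.00 = £22,238.41.
Excess = £22,238.41 − £16,165.56 = £6,072.85.

Extra cost ≈ £6,073 per year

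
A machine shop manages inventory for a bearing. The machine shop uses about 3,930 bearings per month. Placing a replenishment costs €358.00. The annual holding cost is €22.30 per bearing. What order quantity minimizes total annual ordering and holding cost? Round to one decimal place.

Annual demand D = 3,930 × 12 = 47,160.
EOQ = √(2DS / H) = √(2 × 47,160 × 358 / 22.3).
= √(33,766,560 / 22.3) = √1,514,195.5157 ≈ 1230.527.

Q* ≈ 1,230.5 bearings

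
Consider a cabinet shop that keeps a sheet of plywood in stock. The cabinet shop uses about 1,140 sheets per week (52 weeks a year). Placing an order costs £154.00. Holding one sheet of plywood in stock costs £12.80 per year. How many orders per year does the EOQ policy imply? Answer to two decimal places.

N ≈ 49.63 orders per year

Annual demand D = 1,140 × 52 = 59,280.
The optimal lot size = √(2DS/H) = √(2 × 59,280 × 154 / 12.8) ≈ 1194.33.
Orders per year = D / Q* = 59,280 / 1194.33 ≈ 49.635.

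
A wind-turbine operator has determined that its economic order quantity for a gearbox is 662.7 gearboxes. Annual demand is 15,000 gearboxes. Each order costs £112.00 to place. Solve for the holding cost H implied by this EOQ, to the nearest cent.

H ≈ £7.65

Invert the EOQ relation Q*² = 2DS/H.
From Q* = √(2DS/H): H = 2DS / Q*² = 2 × 15,000 × 112 / 662.7² = 7.6508.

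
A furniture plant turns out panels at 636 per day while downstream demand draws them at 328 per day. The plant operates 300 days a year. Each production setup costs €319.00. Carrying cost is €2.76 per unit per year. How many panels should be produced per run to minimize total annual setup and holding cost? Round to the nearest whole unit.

Annual demand D = 328 × 300 = 98,400.
Production build-up factor (1 − d/p) = 1 − 328/636 = 0.4843.
Q* = √(2DS / (H(1 − d/p))) = √(2 × 98,400 × 319 / (2.76 × 0.4843)).
= √(62,779,200 / 1.3366) ≈ 6853.407.

Q* ≈ 6,853 panels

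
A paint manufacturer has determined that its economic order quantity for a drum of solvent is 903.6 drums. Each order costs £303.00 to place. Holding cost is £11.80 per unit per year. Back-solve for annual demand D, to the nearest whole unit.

The basic EOQ model gives Q* = √(2DS/H); rearrange for the unknown.
From Q* = √(2DS/H): D = Q*²H / (2S) = 903.6² × 11.8 / (2 × 303) = 15898.708.

D ≈ 15,899 drums per year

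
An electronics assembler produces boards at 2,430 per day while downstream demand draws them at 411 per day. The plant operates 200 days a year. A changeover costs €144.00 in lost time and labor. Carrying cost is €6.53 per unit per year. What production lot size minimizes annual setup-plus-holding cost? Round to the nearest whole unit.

Annual demand D = 411 × 200 = 82,200.
Production build-up factor (1 − d/p) = 1 − 411/2,430 = 0.8309.
Q* = √(2DS / (H(1 − d/p))) = √(2 × 82,200 × 144 / (6.53 × 0.8309)).
= √(23,673,600 / 5.4255) ≈ 2088.866.

Q* ≈ 2,089 boards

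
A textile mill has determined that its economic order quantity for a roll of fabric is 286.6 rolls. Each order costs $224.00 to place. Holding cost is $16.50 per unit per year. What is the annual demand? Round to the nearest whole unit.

Invert the EOQ relation Q*² = 2DS/H.
From Q* = √(2DS/H): D = Q*²H / (2S) = 286.6² × 16.5 / (2 × 224) = 3025.229.

D ≈ 3,025 rolls per year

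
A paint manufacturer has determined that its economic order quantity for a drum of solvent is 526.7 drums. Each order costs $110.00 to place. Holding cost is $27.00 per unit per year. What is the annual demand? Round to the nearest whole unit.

D ≈ 34,046 drums per year

The basic EOQ model gives Q* = √(2DS/H); rearrange for the unknown.
From Q* = √(2DS/H): D = Q*²H / (2S) = 526.7² × 27 / (2 × 110) = 34046.127.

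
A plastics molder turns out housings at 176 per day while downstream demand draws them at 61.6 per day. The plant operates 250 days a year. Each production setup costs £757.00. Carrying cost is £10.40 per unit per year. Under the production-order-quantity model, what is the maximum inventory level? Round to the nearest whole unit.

Annual demand D = 61.6 × 250 = 15,400.
Production build-up factor (1 − d/p) = 1 − 61.6/176 = 0.6500.
Q* = √(2DS / (H(1 − d/p))) = √(2 × 15,400 × 757 / (10.4 × 0.6500)).
= √(23,315,600 / 6.76) ≈ 1857.163.
Maximum inventory = Q*(1 − d/p) = 1857.163 × 0.6500 ≈ 1207.156.

I_max ≈ 1,207 housings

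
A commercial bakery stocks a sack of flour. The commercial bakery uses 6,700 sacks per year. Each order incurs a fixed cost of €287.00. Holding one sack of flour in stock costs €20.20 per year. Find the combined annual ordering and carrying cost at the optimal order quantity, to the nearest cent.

TC* ≈ €8,813.92

The optimal lot size = √(2DS/H) = √(2 × 6,700 × 287 / 20.2) ≈ 436.33.
At the optimum the two cost components are equal, so total cost = 2·(Q*/2)H = Q*·H.
Minimum total = √(2DSH) = √(2 × 6,700 × 287 × 20.2) ≈ 8813.919.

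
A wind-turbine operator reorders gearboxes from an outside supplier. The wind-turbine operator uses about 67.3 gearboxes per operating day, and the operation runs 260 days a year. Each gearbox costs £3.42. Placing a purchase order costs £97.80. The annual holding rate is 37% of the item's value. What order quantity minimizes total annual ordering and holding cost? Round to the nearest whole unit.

Annual demand D = 67.3 × 260 = 17,498.
Holding cost H = 0.37 × £3.42 = £1.2654 per unit per year.
EOQ = √(2DS / H) = √(2 × 17,498 × 97.8 / 1.2654).
= √(3,422,608.8 / 1.2654) = √2,704,764.3433 ≈ 1644.617.

Q* ≈ 1,645 gearboxes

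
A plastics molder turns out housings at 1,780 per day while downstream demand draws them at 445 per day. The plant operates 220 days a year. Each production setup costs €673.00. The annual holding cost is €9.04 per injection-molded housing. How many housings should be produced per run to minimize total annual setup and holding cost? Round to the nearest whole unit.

Q* ≈ 4,409 housings

Annual demand D = 445 × 220 = 97,900.
Production build-up factor (1 − d/p) = 1 − 445/1,780 = 0.7500.
Q* = √(2DS / (H(1 − d/p))) = √(2 × 97,900 × 673 / (9.04 × 0.7500)).
= √(131,773,400 / 6.78) ≈ 4408.583.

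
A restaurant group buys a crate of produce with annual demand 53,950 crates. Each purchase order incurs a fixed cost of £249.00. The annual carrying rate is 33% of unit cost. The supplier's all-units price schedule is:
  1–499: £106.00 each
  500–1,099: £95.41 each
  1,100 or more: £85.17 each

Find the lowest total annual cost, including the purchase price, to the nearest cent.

Holding cost per unit per year at price C is H = 0.33·C.
For each price level, check whether its EOQ is feasible; otherwise the best quantity at that price is the breakpoint.
Tier 1 (£106.00): EOQ = 876.4 exceeds tier's upper bound 499, so this tier is dominated.
EOQ at £95.41 = 923.8 (feasible in tier 2): TC = 53,950×£95.41 + (53,950/923.8)×249 + (923.8/2)×0.33×£95.41 = £5,176,454.18.
EOQ at £85.17 = 977.7 < 1100, so use break Q=1100: TC = 53,950×£85.17 + (53,950/1100.0)×249 + (1100.0/2)×0.33×£85.17 = £4,622,592.17.
Lowest total cost among the candidates is at Q = 1100.0.

TC* ≈ £4,622,592.17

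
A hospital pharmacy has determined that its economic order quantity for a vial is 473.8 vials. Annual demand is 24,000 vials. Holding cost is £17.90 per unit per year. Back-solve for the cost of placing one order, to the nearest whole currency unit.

Squaring Q* = √(2DS/H) gives Q*² = 2DS/H.
From Q* = √(2DS/H): S = Q*²H / (2D) = 473.8² × 17.9 / (2 × 24,000) = 83.7147.

S ≈ £84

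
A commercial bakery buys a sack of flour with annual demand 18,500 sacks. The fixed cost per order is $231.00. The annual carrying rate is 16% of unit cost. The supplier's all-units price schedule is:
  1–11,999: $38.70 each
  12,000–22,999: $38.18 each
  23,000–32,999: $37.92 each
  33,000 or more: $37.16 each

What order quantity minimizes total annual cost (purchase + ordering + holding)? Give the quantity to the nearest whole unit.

Holding cost per unit per year at price C is H = 0.16·C.
For each price level, check whether its EOQ is feasible; otherwise the best quantity at that price is the breakpoint.
EOQ at $38.70 = 1174.9 (feasible in tier 1): TC = 18,500×$38.70 + (18,500/1174.9)×231 + (1174.9/2)×0.16×$38.70 = $723,224.82.
EOQ at $38.18 = 1182.8 < 12000, so use break Q=12000: TC = 18,500×$38.18 + (18,500/12000.0)×231 + (12000.0/2)×0.16×$38.18 = $743,338.93.
EOQ at $37.92 = 1186.9 < 23000, so use break Q=23000: TC = 18,500×$37.92 + (18,500/23000.0)×231 + (23000.0/2)×0.16×$37.92 = $771,478.60.
EOQ at $37.16 = 1199.0 < 33000, so use break Q=33000: TC = 18,500×$37.16 + (18,500/33000.0)×231 + (33000.0/2)×0.16×$37.16 = $785,691.90.
Lowest total cost is $723,224.82 at Q = 1174.9.

Q* ≈ 1,175 sacks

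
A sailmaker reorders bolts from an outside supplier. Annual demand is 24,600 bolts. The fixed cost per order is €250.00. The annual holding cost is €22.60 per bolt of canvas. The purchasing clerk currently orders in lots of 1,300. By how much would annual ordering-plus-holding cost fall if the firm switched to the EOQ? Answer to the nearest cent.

EOQ = √(2DS/H) = √(2 × 24,600 × 250 / 22.6) ≈ 737.73.
Cost at Q* = (D/Q*)S + (Q*/2)H = √(2DSH) ≈ €16,672.73.
Cost at Q = 1,300: (24,600/1,300)×250 + (1,300/2)×22.6 = €4,730.77 + €14,690.00 = €19,420.77.
Excess = €19,420.77 − €16,672.73 = €2,748.04.

Extra cost ≈ €2,748.04 per year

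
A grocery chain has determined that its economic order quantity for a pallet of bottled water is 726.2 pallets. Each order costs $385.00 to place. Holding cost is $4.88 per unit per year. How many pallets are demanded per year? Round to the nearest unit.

D ≈ 3,342 pallets per year

The basic EOQ model gives Q* = √(2DS/H); rearrange for the unknown.
From Q* = √(2DS/H): D = Q*²H / (2S) = 726.2² × 4.88 / (2 × 385) = 3342.270.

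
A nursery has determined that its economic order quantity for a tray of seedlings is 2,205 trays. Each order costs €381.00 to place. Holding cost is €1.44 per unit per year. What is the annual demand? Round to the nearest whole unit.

D ≈ 9,188 trays per year

Squaring Q* = √(2DS/H) gives Q*² = 2DS/H.
From Q* = √(2DS/H): D = Q*²H / (2S) = 2,205² × 1.44 / (2 × 381) = 9188.079.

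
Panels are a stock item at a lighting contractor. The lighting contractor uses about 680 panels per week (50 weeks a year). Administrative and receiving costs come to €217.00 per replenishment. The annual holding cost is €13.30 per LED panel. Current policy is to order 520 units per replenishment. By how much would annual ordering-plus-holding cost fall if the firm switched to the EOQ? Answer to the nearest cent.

Annual demand D = 680 × 50 = 34,000.
EOQ = √(2DS/H) = √(2 × 34,000 × 217 / 13.3) ≈ 1053.32.
Cost at Q* = (D/Q*)S + (Q*/2)H = √(2DSH) ≈ €14,009.10.
Cost at Q = 520: (34,000/520)×217 + (520/2)×13.3 = €14,188.46 + €3,458.00 = €17,646.46.
Excess = €17,646.46 − €14,009.10 = €3,637.36.

Extra cost ≈ €3,637.36 per year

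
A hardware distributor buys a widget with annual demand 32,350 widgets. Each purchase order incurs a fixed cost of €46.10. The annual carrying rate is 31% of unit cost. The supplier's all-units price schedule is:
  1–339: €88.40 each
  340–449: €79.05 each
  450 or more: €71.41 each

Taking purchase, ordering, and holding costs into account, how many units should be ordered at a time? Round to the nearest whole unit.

Q* ≈ 450 widgets

Holding cost per unit per year at price C is H = 0.31·C.
Evaluate total cost at each tier's feasible EOQ or, if the EOQ is below the tier, at the tier's minimum quantity.
EOQ at €88.40 = 329.9 (feasible in tier 1): TC = 32,350×€88.40 + (32,350/329.9)×46.1 + (329.9/2)×0.31×€88.40 = €2,868,780.86.
EOQ at €79.05 = 348.9 (feasible in tier 2): TC = 32,350×€79.05 + (32,350/348.9)×46.1 + (348.9/2)×0.31×€79.05 = €2,565,816.88.
EOQ at €71.41 = 367.1 < 450, so use break Q=450: TC = 32,350×€71.41 + (32,350/450.0)×46.1 + (450.0/2)×0.31×€71.41 = €2,318,408.43.
Lowest total cost is €2,318,408.43 at Q = 450.0.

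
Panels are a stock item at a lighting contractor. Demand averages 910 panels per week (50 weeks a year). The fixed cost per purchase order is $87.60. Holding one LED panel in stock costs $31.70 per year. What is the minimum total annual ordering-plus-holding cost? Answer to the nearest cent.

TC* ≈ $15,896.53

Annual demand D = 910 × 50 = 45,500.
The optimal lot size = √(2DS/H) = √(2 × 45,500 × 87.6 / 31.7) ≈ 501.47.
At Q*, ordering cost (D/Q*)S equals holding cost (Q*/2)H, each = √(DSH/2).
Minimum total = √(2DSH) = √(2 × 45,500 × 87.6 × 31.7) ≈ 15896.532.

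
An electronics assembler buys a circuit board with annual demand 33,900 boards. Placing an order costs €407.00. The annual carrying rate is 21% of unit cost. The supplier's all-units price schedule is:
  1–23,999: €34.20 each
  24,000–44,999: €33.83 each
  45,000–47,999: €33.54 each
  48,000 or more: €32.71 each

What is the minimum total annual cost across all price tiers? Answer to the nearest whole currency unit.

Holding cost per unit per year at price C is H = 0.21·C.
Evaluate total cost at each tier's feasible EOQ or, if the EOQ is below the tier, at the tier's minimum quantity.
EOQ at €34.20 = 1960.2 (feasible in tier 1): TC = 33,900×€34.20 + (33,900/1960.2)×407 + (1960.2/2)×0.21×€34.20 = €1,173,457.80.
EOQ at €33.83 = 1970.8 < 24000, so use break Q=24000: TC = 33,900×€33.83 + (33,900/24000.0)×407 + (24000.0/2)×0.21×€33.83 = €1,232,663.49.
EOQ at €33.54 = 1979.3 < 45000, so use break Q=45000: TC = 33,900×€33.54 + (33,900/45000.0)×407 + (45000.0/2)×0.21×€33.54 = €1,295,789.11.
EOQ at €32.71 = 2004.3 < 48000, so use break Q=48000: TC = 33,900×€32.71 + (33,900/48000.0)×407 + (48000.0/2)×0.21×€32.71 = €1,274,014.84.
Lowest total cost among the candidates is at Q = 1960.2.

TC* ≈ €1,173,458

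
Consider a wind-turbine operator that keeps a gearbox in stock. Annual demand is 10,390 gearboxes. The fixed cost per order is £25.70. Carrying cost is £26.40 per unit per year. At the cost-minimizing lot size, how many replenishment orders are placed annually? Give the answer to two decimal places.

N ≈ 73.05 orders per year

EOQ = √(2DS/H) = √(2 × 10,390 × 25.7 / 26.4) ≈ 142.23.
Orders per year = D / Q* = 10,390 / 142.23 ≈ 73.051.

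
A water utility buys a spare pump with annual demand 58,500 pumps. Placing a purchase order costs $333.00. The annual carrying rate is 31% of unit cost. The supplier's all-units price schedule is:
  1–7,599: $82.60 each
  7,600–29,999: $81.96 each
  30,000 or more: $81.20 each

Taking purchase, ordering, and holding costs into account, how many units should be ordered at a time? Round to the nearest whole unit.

Q* ≈ 1,234 pumps

Holding cost per unit per year at price C is H = 0.31·C.
Evaluate total cost at each tier's feasible EOQ or, if the EOQ is below the tier, at the tier's minimum quantity.
EOQ at $82.60 = 1233.5 (feasible in tier 1): TC = 58,500×$82.60 + (58,500/1233.5)×333 + (1233.5/2)×0.31×$82.60 = $4,863,685.37.
EOQ at $81.96 = 1238.3 < 7600, so use break Q=7600: TC = 58,500×$81.96 + (58,500/7600.0)×333 + (7600.0/2)×0.31×$81.96 = $4,893,772.10.
EOQ at $81.20 = 1244.1 < 30000, so use break Q=30000: TC = 58,500×$81.20 + (58,500/30000.0)×333 + (30000.0/2)×0.31×$81.20 = $5,128,429.35.
Lowest total cost is $4,863,685.37 at Q = 1233.5.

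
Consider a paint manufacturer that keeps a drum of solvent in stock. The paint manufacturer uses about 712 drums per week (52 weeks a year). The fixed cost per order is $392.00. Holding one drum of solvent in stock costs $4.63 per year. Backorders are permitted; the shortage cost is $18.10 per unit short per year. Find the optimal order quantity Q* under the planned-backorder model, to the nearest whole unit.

Annual demand D = 712 × 52 = 37,024.
With planned backorders, Q* = √(2DS/H) · √((H+B)/B).
√(2DS/H) = √(2 × 37,024 × 392 / 4.63) = 2503.855.
√((H+B)/B) = √((4.63+18.1)/18.1) = 1.1206.
Q* ≈ 2805.883.

Q* ≈ 2,806 drums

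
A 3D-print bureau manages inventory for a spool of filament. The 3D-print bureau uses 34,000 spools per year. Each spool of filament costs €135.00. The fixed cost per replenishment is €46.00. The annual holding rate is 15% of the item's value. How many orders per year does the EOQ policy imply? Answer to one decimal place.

Holding cost H = 0.15 × €135.00 = €20.2500 per unit per year.
Q* = √(2DS/H) = √(2 × 34,000 × 46 / 20.25) ≈ 393.03.
Orders per year = D / Q* = 34,000 / 393.03 ≈ 86.508.

N ≈ 86.5 orders per year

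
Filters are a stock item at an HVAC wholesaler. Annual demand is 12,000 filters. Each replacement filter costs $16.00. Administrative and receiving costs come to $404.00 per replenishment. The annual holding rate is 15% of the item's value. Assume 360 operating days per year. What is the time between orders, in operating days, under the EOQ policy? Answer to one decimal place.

T ≈ 60.3 days

Holding cost H = 0.15 × $16.00 = $2.4000 per unit per year.
Q* = √(2DS/H) = √(2 × 12,000 × 404 / 2.4) ≈ 2009.98.
Cycle time = Q*/D × 360 = 2009.98 / 12,000 × 360 ≈ 60.299 days.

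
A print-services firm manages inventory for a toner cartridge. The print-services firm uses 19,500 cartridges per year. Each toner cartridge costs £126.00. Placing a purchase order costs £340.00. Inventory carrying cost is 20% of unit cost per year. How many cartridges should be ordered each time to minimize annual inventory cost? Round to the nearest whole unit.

Holding cost H = 0.20 × £126.00 = £25.2000 per unit per year.
EOQ = √(2DS / H) = √(2 × 19,500 × 340 / 25.2).
= √(13,260,000 / 25.2) = √526,190.4762 ≈ 725.390.

Q* ≈ 725 cartridges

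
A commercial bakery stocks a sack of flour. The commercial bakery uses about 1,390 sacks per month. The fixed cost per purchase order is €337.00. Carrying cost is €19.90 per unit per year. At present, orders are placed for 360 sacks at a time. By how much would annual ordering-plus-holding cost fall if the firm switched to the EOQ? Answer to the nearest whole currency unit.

Extra cost ≈ €4,239 per year

Annual demand D = 1,390 × 12 = 16,680.
EOQ = √(2DS/H) = √(2 × 16,680 × 337 / 19.9) ≈ 751.63.
Cost at Q* = (D/Q*)S + (Q*/2)H = √(2DSH) ≈ €14,957.34.
Cost at Q = 360: (16,680/360)×337 + (360/2)×19.9 = €15,614.33 + €3,582.00 = €19,196.33.
Excess = €19,196.33 − €14,957.34 = €4,238.99.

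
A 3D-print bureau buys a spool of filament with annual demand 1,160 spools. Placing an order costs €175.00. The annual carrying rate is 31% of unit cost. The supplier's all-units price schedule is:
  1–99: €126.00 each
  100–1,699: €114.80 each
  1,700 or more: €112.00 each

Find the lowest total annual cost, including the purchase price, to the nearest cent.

Holding cost per unit per year at price C is H = 0.31·C.
For each price level, check whether its EOQ is feasible; otherwise the best quantity at that price is the breakpoint.
Tier 1 (€126.00): EOQ = 102.0 exceeds tier's upper bound 99, so this tier is dominated.
EOQ at €114.80 = 106.8 (feasible in tier 2): TC = 1,160×€114.80 + (1,160/106.8)×175 + (106.8/2)×0.31×€114.80 = €136,969.15.
EOQ at €112.00 = 108.1 < 1700, so use break Q=1700: TC = 1,160×€112.00 + (1,160/1700.0)×175 + (1700.0/2)×0.31×€112.00 = €159,551.41.
Lowest total cost among the candidates is at Q = 106.8.

TC* ≈ €136,969.15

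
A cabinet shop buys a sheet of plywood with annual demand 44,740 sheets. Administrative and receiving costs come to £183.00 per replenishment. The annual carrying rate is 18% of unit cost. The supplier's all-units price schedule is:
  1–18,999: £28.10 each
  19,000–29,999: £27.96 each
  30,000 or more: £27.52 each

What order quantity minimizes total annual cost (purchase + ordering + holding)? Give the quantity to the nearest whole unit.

Holding cost per unit per year at price C is H = 0.18·C.
Candidates are each tier's EOQ (if it falls in that tier) and each price-break quantity.
EOQ at £28.10 = 1799.3 (feasible in tier 1): TC = 44,740×£28.10 + (44,740/1799.3)×183 + (1799.3/2)×0.18×£28.10 = £1,266,294.77.
EOQ at £27.96 = 1803.8 < 19000, so use break Q=19000: TC = 44,740×£27.96 + (44,740/19000.0)×183 + (19000.0/2)×0.18×£27.96 = £1,299,172.92.
EOQ at £27.52 = 1818.1 < 30000, so use break Q=30000: TC = 44,740×£27.52 + (44,740/30000.0)×183 + (30000.0/2)×0.18×£27.52 = £1,305,821.71.
Lowest total cost is £1,266,294.77 at Q = 1799.3.

Q* ≈ 1,799 sheets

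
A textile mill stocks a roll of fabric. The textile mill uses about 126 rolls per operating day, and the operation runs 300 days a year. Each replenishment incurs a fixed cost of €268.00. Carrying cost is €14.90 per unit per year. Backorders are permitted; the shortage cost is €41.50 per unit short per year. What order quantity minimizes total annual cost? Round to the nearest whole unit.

Q* ≈ 1,359 rolls

Annual demand D = 126 × 300 = 37,800.
With planned backorders, Q* = √(2DS/H) · √((H+B)/B).
√(2DS/H) = √(2 × 37,800 × 268 / 14.9) = 1166.098.
√((H+B)/B) = √((14.9+41.5)/41.5) = 1.1658.
Q* ≈ 1359.411.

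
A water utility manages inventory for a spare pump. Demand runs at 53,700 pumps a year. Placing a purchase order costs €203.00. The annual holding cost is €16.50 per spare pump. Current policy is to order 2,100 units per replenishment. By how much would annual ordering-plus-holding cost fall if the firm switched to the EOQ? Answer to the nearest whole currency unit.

EOQ = √(2DS/H) = √(2 × 53,700 × 203 / 16.5) ≈ 1149.50.
Cost at Q* = (D/Q*)S + (Q*/2)H = √(2DSH) ≈ €18,966.72.
Cost at Q = 2,100: (53,700/2,100)×203 + (2,100/2)×16.5 = €5,191.00 + €17,325.00 = €22,516.00.
Excess = €22,516.00 − €18,966.72 = €3,549.28.

Extra cost ≈ €3,549 per year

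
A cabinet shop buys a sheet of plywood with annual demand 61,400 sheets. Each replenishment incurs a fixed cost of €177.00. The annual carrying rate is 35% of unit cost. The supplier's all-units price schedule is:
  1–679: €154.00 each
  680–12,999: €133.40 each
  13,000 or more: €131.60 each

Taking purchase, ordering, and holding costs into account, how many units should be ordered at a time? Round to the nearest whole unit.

Q* ≈ 682 sheets

Holding cost per unit per year at price C is H = 0.35·C.
For each price level, check whether its EOQ is feasible; otherwise the best quantity at that price is the breakpoint.
EOQ at €154.00 = 635.0 (feasible in tier 1): TC = 61,400×€154.00 + (61,400/635.0)×177 + (635.0/2)×0.35×€154.00 = €9,489,827.90.
EOQ at €133.40 = 682.3 (feasible in tier 2): TC = 61,400×€133.40 + (61,400/682.3)×177 + (682.3/2)×0.35×€133.40 = €8,222,616.48.
EOQ at €131.60 = 686.9 < 13000, so use break Q=13000: TC = 61,400×€131.60 + (61,400/13000.0)×177 + (13000.0/2)×0.35×€131.60 = €8,380,465.98.
Lowest total cost is €8,222,616.48 at Q = 682.3.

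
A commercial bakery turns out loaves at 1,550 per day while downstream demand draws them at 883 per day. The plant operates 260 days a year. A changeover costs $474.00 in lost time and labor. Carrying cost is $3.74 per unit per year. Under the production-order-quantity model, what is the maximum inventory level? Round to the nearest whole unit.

Annual demand D = 883 × 260 = 229,580.
Production build-up factor (1 − d/p) = 1 − 883/1,550 = 0.4303.
Q* = √(2DS / (H(1 − d/p))) = √(2 × 229,580 × 474 / (3.74 × 0.4303)).
= √(217,641,840 / 1.6094) ≈ 11628.892.
Maximum inventory = Q*(1 − d/p) = 11628.892 × 0.4303 ≈ 5004.175.

I_max ≈ 5,004 loaves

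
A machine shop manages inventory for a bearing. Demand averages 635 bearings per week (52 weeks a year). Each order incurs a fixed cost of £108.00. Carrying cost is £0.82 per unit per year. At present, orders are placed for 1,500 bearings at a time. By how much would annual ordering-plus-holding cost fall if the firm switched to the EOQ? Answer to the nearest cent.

Extra cost ≈ £574.07 per year

Annual demand D = 635 × 52 = 33,020.
EOQ = √(2DS/H) = √(2 × 33,020 × 108 / 0.82) ≈ 2949.23.
Cost at Q* = (D/Q*)S + (Q*/2)H = √(2DSH) ≈ £2,418.37.
Cost at Q = 1,500: (33,020/1,500)×108 + (1,500/2)×0.82 = £2,377.44 + £615.00 = £2,992.44.
Excess = £2,992.44 − £2,418.37 = £574.07.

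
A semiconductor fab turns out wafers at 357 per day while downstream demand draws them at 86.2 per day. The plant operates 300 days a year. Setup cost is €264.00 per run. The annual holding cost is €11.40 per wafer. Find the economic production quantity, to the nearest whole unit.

Annual demand D = 86.2 × 300 = 25,860.
Production build-up factor (1 − d/p) = 1 − 86.2/357 = 0.7585.
Q* = √(2DS / (H(1 − d/p))) = √(2 × 25,860 × 264 / (11.4 × 0.7585)).
= √(13,654,080 / 8.6474) ≈ 1256.575.

Q* ≈ 1,257 wafers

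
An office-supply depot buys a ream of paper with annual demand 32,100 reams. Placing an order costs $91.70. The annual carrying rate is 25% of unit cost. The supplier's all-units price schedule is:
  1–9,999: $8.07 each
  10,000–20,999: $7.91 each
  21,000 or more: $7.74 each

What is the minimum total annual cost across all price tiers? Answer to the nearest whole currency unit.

TC* ≈ $262,493

Holding cost per unit per year at price C is H = 0.25·C.
For each price level, check whether its EOQ is feasible; otherwise the best quantity at that price is the breakpoint.
EOQ at $8.07 = 1708.2 (feasible in tier 1): TC = 32,100×$8.07 + (32,100/1708.2)×91.7 + (1708.2/2)×0.25×$8.07 = $262,493.35.
EOQ at $7.91 = 1725.4 < 10000, so use break Q=10000: TC = 32,100×$7.91 + (32,100/10000.0)×91.7 + (10000.0/2)×0.25×$7.91 = $264,092.86.
EOQ at $7.74 = 1744.3 < 21000, so use break Q=21000: TC = 32,100×$7.74 + (32,100/21000.0)×91.7 + (21000.0/2)×0.25×$7.74 = $268,911.67.
Lowest total cost among the candidates is at Q = 1708.2.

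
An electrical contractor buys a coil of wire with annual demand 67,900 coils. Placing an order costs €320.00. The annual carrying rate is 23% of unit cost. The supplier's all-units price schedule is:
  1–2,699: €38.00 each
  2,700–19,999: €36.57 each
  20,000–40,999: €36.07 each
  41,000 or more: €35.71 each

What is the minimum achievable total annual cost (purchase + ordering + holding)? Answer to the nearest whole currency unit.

Holding cost per unit per year at price C is H = 0.23·C.
For each price level, check whether its EOQ is feasible; otherwise the best quantity at that price is the breakpoint.
EOQ at €38.00 = 2229.8 (feasible in tier 1): TC = 67,900×€38.00 + (67,900/2229.8)×320 + (2229.8/2)×0.23×€38.00 = €2,599,688.60.
EOQ at €36.57 = 2273.0 < 2700, so use break Q=2700: TC = 67,900×€36.57 + (67,900/2700.0)×320 + (2700.0/2)×0.23×€36.57 = €2,502,505.39.
EOQ at €36.07 = 2288.7 < 20000, so use break Q=20000: TC = 67,900×€36.07 + (67,900/20000.0)×320 + (20000.0/2)×0.23×€36.07 = €2,533,200.40.
EOQ at €35.71 = 2300.2 < 41000, so use break Q=41000: TC = 67,900×€35.71 + (67,900/41000.0)×320 + (41000.0/2)×0.23×€35.71 = €2,593,611.60.
Lowest total cost among the candidates is at Q = 2700.0.

TC* ≈ €2,502,505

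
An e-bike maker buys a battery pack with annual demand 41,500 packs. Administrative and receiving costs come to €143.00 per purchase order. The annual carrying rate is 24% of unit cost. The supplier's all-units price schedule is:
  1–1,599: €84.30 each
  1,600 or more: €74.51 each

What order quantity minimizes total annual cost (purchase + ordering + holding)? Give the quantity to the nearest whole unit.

Holding cost per unit per year at price C is H = 0.24·C.
Evaluate total cost at each tier's feasible EOQ or, if the EOQ is below the tier, at the tier's minimum quantity.
EOQ at €84.30 = 765.9 (feasible in tier 1): TC = 41,500×€84.30 + (41,500/765.9)×143 + (765.9/2)×0.24×€84.30 = €3,513,946.24.
EOQ at €74.51 = 814.7 < 1600, so use break Q=1600: TC = 41,500×€74.51 + (41,500/1600.0)×143 + (1600.0/2)×0.24×€74.51 = €3,110,179.98.
Lowest total cost is €3,110,179.98 at Q = 1600.0.

Q* ≈ 1,600 packs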